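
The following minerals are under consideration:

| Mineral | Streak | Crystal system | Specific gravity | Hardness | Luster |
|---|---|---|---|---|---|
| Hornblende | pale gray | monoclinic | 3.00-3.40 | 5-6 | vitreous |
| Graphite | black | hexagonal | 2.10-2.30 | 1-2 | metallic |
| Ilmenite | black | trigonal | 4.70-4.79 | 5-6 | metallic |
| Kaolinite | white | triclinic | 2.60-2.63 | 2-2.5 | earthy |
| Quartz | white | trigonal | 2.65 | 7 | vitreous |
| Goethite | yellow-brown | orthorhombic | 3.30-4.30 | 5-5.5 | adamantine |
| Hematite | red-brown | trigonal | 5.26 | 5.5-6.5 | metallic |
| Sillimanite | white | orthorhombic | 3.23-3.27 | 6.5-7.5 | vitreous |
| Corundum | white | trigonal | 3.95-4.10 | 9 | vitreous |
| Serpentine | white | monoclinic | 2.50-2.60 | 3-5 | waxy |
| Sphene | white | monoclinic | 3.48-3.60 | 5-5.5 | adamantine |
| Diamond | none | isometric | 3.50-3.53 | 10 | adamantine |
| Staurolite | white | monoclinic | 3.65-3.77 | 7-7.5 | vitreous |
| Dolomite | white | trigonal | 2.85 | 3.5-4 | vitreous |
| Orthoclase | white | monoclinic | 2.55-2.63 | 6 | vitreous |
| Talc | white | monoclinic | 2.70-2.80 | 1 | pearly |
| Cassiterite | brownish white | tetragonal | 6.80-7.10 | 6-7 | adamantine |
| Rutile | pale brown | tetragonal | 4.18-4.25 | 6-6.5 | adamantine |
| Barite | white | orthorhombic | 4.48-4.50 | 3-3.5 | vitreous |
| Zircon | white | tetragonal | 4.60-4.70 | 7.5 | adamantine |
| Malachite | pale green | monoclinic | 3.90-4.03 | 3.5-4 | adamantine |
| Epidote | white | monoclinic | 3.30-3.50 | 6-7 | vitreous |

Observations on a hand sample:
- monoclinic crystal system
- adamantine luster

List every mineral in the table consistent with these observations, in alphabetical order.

Monoclinic crystal system: Hornblende, Serpentine, Sphene, Staurolite, Orthoclase, Talc, Malachite, Epidote remain.
Adamantine luster: Sphene, Malachite remain.
Consistent with every observation: Malachite, Sphene.

Malachite, Sphene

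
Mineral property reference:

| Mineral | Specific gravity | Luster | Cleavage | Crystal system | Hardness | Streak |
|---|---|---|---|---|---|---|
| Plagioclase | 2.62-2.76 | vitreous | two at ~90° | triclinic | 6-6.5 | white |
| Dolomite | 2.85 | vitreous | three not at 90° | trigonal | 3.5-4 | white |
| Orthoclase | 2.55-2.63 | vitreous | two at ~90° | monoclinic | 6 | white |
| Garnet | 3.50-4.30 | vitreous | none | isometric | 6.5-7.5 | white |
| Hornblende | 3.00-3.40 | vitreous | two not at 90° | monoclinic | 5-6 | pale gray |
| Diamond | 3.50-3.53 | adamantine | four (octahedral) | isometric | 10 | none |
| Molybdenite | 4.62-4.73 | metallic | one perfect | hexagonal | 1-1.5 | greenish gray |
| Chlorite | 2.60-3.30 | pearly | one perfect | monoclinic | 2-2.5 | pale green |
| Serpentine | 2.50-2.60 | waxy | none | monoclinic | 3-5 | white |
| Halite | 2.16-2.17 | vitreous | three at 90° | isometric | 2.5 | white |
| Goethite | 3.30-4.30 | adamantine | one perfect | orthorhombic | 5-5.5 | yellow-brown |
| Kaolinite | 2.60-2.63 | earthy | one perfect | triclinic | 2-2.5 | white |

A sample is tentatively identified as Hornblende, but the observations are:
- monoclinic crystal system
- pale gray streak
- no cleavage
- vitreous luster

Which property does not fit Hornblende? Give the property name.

cleavage

Monoclinic crystal system: Hornblende has monoclinic system — within range.
Pale gray streak: Hornblende has pale gray streak — within range.
No cleavage: Hornblende has cleavage two not at 90° — inconsistent.
Vitreous luster: Hornblende has vitreous luster — within range.
Everything matches except the cleavage.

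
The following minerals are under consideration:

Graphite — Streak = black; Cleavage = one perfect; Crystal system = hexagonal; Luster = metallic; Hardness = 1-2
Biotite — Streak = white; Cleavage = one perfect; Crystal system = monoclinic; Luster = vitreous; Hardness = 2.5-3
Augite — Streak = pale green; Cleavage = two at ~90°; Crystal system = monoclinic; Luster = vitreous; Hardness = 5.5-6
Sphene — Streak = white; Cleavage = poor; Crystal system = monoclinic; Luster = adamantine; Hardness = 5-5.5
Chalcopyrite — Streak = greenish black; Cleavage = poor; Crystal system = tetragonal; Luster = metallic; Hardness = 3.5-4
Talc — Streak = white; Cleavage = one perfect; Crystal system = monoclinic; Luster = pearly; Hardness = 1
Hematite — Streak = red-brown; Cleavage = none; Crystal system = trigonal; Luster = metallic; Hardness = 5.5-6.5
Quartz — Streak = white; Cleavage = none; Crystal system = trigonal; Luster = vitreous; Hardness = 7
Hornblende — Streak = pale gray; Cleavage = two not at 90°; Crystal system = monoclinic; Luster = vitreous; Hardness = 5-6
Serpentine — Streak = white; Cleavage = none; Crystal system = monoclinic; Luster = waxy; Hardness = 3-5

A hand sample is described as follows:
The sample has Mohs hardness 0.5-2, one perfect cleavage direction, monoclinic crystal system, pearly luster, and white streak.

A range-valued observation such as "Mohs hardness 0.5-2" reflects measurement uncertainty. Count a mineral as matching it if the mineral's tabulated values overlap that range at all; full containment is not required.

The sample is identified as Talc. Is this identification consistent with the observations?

Consistent

Mohs hardness 0.5-2 — is consistent with Talc (hardness 1).
One perfect cleavage direction — is consistent with Talc (cleavage one perfect).
Monoclinic crystal system — is consistent with Talc (monoclinic system).
Pearly luster — is consistent with Talc (pearly luster).
White streak — is consistent with Talc (white streak).
All observations are consistent with the tabulated values for Talc.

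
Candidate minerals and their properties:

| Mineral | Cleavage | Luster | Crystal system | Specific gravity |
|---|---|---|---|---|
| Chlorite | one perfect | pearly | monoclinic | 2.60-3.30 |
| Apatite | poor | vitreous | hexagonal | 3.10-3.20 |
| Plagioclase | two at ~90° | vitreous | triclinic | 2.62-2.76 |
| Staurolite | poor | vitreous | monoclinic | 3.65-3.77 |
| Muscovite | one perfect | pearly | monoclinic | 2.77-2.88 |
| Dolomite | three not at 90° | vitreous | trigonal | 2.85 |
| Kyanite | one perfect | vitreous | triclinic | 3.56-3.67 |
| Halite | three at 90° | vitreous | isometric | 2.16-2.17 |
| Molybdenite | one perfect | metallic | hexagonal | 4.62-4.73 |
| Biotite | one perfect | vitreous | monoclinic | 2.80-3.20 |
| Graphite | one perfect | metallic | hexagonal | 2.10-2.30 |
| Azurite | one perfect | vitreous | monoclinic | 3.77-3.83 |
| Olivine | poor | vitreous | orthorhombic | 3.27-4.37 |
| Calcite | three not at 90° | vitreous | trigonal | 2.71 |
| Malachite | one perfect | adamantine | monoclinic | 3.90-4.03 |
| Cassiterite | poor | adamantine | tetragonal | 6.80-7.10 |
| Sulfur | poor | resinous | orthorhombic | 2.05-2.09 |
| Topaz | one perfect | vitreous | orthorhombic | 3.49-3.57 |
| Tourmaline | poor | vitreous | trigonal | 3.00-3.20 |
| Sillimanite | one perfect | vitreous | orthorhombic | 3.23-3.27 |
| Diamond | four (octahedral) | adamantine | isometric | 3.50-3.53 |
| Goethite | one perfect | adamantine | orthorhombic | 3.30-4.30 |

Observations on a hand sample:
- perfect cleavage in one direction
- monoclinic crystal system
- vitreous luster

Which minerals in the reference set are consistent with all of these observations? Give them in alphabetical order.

Azurite, Biotite

Perfect cleavage in one direction — narrows the field to Chlorite, Muscovite, Kyanite, Molybdenite, Biotite, Graphite, Azurite, Malachite, Topaz, Sillimanite, Goethite.
Monoclinic crystal system — leaves Chlorite, Muscovite, Biotite, Azurite, Malachite.
Vitreous luster — only Biotite, Azurite remain.
Consistent with every observation: Azurite, Biotite.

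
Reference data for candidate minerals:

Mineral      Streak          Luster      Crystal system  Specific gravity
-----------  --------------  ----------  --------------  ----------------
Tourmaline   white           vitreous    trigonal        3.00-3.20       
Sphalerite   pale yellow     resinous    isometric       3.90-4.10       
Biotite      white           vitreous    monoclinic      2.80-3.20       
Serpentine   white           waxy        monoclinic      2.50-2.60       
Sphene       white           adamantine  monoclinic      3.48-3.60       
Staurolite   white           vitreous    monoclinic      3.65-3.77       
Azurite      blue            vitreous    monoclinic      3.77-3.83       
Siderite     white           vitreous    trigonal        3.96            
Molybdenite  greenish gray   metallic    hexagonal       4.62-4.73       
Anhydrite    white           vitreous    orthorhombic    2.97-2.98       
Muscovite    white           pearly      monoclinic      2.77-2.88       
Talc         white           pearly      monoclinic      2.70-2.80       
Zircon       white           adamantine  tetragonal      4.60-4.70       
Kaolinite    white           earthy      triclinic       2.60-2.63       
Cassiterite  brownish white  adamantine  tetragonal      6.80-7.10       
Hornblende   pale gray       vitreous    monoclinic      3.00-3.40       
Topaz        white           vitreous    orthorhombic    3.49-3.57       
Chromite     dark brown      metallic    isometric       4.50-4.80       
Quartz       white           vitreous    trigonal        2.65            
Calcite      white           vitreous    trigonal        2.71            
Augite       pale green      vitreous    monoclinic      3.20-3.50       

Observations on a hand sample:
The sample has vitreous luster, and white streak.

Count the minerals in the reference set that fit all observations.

8

Vitreous luster — leaves Tourmaline, Biotite, Staurolite, Azurite, Siderite, Anhydrite, Hornblende, Topaz, Quartz, Calcite, Augite.
White streak rules out Azurite, Hornblende, Augite.
Consistent with every observation: Anhydrite, Biotite, Calcite, Quartz, Siderite, Staurolite, Topaz, Tourmaline.
That is 8 minerals.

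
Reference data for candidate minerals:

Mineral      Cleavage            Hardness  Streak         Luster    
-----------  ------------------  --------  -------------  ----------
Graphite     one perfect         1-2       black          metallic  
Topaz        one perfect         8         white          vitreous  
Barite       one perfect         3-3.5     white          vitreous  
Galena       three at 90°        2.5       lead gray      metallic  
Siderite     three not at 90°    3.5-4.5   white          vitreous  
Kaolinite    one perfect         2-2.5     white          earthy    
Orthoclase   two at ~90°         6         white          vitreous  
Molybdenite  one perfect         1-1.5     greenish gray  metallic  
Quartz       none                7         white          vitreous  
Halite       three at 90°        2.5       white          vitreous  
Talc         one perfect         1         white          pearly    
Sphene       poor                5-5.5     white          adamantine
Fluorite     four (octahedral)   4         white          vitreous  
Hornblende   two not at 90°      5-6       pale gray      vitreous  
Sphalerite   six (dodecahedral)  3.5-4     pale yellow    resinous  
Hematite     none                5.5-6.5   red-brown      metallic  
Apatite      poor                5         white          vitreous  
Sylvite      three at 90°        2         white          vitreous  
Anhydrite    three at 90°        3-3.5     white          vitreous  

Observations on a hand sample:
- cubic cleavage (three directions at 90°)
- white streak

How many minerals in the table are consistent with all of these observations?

3

Cubic cleavage (three directions at 90°): only Galena, Halite, Sylvite, Anhydrite remain.
White streak is inconsistent with Galena.
Consistent with every observation: Anhydrite, Halite, Sylvite.
That is 3 minerals.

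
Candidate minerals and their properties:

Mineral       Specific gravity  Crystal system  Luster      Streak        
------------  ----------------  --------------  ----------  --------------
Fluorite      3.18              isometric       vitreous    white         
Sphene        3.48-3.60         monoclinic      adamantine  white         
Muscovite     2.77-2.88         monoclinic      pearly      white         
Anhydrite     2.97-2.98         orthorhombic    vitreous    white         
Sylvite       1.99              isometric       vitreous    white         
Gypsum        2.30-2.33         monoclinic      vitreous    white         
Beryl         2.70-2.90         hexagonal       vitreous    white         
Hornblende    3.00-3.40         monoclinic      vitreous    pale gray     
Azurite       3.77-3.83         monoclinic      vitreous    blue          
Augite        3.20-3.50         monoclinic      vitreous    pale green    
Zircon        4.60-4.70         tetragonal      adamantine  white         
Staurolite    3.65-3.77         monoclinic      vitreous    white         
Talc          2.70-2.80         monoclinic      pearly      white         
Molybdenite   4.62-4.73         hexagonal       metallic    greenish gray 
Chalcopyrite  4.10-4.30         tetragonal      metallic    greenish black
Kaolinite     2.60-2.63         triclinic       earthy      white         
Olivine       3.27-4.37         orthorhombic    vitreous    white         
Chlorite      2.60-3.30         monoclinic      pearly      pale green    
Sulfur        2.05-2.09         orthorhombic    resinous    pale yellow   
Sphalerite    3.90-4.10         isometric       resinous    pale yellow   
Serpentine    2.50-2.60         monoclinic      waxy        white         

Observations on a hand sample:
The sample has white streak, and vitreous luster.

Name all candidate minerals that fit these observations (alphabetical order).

Anhydrite, Beryl, Fluorite, Gypsum, Olivine, Staurolite, Sylvite

White streak: leaves Fluorite, Sphene, Muscovite, Anhydrite, Sylvite, Gypsum, Beryl, Zircon, Staurolite, Talc, Kaolinite, Olivine, Serpentine.
Vitreous luster rules out Sphene, Muscovite, Zircon, Talc, Kaolinite, Serpentine.
Remaining candidates: Anhydrite, Beryl, Fluorite, Gypsum, Olivine, Staurolite, Sylvite.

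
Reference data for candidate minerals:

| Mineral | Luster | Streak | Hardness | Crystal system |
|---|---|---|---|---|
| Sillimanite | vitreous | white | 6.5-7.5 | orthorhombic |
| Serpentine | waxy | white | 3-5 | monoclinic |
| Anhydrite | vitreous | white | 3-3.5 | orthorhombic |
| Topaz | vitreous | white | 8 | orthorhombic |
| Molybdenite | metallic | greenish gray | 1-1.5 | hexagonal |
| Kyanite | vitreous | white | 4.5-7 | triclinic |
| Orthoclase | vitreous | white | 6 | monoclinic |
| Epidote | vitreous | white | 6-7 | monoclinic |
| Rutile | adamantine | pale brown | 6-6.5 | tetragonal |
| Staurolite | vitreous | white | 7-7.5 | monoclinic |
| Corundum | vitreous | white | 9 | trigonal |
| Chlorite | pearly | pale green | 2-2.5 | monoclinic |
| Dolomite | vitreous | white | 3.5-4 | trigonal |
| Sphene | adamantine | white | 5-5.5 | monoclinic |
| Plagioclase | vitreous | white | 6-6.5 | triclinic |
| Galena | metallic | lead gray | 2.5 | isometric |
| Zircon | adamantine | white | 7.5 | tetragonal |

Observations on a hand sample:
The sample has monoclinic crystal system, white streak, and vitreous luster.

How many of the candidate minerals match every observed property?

3

Monoclinic crystal system — leaves Serpentine, Orthoclase, Epidote, Staurolite, Chlorite, Sphene.
White streak eliminates Chlorite.
Vitreous luster is inconsistent with Serpentine, Sphene.
Consistent with every observation: Epidote, Orthoclase, Staurolite.
That is 3 minerals.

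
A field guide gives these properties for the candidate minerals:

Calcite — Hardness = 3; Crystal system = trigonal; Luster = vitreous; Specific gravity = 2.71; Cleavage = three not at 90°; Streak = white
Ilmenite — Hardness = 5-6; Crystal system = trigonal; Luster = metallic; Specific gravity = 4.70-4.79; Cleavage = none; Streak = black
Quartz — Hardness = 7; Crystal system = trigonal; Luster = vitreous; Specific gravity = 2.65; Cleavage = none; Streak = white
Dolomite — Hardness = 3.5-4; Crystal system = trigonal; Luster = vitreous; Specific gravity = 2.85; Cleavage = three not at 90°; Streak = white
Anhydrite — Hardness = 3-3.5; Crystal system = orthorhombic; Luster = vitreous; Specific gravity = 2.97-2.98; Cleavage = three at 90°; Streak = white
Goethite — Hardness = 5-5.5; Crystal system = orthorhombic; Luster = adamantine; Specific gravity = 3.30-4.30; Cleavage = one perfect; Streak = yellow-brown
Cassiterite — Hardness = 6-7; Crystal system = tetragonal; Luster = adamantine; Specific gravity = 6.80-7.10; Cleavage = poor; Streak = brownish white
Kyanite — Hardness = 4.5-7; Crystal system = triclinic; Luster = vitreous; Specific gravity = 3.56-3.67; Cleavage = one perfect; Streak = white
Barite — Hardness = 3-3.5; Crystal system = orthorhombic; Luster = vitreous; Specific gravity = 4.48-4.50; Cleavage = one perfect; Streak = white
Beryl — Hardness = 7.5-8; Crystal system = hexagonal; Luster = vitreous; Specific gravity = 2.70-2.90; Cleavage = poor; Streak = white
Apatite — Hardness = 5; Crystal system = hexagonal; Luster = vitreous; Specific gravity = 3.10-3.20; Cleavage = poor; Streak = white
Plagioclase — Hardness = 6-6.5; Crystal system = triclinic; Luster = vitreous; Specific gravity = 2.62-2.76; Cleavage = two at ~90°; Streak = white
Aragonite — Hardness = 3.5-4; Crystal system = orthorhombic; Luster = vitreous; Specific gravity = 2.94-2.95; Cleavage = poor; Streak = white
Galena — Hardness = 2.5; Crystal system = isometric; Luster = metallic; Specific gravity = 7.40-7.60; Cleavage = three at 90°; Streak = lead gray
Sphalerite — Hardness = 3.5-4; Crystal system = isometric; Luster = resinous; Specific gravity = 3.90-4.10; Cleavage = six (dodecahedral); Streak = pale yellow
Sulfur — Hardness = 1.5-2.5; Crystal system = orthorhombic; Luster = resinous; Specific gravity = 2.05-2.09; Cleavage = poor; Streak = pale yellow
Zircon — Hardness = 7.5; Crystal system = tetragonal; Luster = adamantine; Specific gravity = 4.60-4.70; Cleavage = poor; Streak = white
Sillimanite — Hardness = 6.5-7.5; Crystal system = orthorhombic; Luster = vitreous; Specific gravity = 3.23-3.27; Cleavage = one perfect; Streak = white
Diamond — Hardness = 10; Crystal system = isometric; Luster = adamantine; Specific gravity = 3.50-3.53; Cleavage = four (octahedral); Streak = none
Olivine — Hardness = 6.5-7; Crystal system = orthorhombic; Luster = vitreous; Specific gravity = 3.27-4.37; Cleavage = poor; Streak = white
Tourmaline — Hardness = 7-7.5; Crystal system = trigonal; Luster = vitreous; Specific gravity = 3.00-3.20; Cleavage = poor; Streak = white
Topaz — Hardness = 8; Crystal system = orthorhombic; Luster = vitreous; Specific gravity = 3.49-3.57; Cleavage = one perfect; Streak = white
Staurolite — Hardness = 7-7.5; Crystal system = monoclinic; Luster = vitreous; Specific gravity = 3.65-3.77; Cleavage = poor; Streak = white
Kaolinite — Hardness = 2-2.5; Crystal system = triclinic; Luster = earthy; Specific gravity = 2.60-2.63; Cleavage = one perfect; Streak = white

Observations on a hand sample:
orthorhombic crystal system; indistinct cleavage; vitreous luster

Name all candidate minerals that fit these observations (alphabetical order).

Aragonite, Olivine

Orthorhombic crystal system: narrows the field to Anhydrite, Goethite, Barite, Aragonite, Sulfur, Sillimanite, Olivine, Topaz.
Indistinct cleavage: Aragonite, Sulfur, Olivine remain.
Vitreous luster rules out Sulfur.
Consistent with every observation: Aragonite, Olivine.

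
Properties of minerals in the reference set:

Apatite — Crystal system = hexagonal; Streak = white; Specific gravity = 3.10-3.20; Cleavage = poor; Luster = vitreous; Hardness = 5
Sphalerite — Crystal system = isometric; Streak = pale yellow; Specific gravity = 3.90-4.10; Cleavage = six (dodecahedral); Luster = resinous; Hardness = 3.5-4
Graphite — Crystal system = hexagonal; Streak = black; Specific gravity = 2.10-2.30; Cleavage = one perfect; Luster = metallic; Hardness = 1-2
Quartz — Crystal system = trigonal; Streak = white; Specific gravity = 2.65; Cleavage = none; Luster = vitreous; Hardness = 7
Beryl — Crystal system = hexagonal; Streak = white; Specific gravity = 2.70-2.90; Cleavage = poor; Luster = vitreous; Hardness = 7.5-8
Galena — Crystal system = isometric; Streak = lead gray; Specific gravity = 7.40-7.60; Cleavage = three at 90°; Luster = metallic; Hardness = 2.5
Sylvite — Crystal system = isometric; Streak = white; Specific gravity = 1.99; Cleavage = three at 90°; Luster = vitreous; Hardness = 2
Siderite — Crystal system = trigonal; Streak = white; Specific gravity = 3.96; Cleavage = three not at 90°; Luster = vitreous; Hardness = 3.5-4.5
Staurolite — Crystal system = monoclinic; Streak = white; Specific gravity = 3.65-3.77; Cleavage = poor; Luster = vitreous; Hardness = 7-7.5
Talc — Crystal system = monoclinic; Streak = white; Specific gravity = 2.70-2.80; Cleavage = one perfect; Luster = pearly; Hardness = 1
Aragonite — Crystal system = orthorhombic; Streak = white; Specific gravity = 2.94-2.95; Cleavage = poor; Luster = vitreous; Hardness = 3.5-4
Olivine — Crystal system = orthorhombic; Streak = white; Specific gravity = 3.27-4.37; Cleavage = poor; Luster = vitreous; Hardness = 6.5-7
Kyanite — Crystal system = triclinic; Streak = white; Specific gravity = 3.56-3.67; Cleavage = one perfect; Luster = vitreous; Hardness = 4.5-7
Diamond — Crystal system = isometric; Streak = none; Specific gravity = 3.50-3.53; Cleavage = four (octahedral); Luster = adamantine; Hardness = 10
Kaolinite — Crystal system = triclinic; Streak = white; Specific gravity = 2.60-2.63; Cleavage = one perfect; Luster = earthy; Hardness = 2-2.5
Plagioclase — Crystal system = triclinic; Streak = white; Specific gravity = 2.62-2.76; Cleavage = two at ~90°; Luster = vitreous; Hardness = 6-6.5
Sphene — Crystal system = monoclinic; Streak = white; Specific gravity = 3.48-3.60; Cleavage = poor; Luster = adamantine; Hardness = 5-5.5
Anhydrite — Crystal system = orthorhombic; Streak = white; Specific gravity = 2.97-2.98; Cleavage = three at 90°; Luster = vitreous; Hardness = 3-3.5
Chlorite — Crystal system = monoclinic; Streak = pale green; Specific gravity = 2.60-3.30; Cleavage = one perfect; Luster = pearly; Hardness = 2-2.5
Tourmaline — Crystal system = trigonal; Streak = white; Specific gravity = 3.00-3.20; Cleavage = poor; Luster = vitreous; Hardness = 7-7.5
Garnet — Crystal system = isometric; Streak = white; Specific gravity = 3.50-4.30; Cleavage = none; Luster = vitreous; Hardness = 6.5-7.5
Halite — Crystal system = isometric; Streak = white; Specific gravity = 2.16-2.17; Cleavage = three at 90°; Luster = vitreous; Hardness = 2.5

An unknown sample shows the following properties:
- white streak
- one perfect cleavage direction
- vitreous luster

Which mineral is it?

Kyanite

White streak excludes Sphalerite, Graphite, Galena, Diamond, Chlorite.
One perfect cleavage direction — leaves Talc, Kyanite, Kaolinite.
Vitreous luster — only Kyanite remains.
The only mineral consistent with every observation is Kyanite.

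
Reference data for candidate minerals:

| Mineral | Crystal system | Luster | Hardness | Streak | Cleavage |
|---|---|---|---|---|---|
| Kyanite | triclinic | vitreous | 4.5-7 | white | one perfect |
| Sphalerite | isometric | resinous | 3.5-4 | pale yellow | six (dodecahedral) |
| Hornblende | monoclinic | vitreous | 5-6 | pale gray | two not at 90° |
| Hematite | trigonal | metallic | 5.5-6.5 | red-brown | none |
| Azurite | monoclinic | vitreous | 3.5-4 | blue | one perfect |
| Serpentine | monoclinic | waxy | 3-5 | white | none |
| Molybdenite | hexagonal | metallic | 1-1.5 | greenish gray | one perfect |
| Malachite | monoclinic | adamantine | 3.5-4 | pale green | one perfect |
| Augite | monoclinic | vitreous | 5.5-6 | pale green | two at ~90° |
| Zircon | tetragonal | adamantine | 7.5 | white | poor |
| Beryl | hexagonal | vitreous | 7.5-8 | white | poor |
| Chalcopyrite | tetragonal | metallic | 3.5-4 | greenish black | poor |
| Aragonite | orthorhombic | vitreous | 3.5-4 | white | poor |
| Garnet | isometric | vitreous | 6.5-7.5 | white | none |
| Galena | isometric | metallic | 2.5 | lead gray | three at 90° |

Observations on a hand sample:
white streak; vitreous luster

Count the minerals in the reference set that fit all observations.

White streak: Kyanite, Serpentine, Zircon, Beryl, Aragonite, Garnet remain.
Vitreous luster eliminates Serpentine, Zircon.
The minerals that satisfy all observations are Aragonite, Beryl, Garnet, Kyanite.
That is 4 minerals.

4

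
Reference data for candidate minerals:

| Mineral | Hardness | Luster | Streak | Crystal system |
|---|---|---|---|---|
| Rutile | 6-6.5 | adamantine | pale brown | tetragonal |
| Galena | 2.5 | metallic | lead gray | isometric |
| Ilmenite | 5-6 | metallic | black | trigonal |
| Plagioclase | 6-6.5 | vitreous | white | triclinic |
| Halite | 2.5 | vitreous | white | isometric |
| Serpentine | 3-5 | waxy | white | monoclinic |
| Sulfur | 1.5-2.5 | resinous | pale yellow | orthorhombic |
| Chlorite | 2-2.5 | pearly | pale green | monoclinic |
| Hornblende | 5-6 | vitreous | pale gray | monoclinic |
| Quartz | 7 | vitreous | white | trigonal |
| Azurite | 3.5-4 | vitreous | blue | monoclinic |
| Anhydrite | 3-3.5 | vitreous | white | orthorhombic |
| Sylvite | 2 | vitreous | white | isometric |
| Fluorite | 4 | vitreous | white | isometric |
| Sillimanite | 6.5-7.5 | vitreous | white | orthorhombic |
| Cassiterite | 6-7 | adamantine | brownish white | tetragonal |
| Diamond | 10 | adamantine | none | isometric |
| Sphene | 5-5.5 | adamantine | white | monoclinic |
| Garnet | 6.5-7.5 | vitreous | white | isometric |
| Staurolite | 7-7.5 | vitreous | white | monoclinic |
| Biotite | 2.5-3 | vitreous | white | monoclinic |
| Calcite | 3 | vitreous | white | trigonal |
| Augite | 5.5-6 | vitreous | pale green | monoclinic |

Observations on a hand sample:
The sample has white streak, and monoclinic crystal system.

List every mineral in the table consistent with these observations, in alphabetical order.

White streak — only Plagioclase, Halite, Serpentine, Quartz, Anhydrite, Sylvite, Fluorite, Sillimanite, Sphene, Garnet, Staurolite, Biotite, Calcite remain.
Monoclinic crystal system — Serpentine, Sphene, Staurolite, Biotite remain.
Remaining candidates: Biotite, Serpentine, Sphene, Staurolite.

Biotite, Serpentine, Sphene, Staurolite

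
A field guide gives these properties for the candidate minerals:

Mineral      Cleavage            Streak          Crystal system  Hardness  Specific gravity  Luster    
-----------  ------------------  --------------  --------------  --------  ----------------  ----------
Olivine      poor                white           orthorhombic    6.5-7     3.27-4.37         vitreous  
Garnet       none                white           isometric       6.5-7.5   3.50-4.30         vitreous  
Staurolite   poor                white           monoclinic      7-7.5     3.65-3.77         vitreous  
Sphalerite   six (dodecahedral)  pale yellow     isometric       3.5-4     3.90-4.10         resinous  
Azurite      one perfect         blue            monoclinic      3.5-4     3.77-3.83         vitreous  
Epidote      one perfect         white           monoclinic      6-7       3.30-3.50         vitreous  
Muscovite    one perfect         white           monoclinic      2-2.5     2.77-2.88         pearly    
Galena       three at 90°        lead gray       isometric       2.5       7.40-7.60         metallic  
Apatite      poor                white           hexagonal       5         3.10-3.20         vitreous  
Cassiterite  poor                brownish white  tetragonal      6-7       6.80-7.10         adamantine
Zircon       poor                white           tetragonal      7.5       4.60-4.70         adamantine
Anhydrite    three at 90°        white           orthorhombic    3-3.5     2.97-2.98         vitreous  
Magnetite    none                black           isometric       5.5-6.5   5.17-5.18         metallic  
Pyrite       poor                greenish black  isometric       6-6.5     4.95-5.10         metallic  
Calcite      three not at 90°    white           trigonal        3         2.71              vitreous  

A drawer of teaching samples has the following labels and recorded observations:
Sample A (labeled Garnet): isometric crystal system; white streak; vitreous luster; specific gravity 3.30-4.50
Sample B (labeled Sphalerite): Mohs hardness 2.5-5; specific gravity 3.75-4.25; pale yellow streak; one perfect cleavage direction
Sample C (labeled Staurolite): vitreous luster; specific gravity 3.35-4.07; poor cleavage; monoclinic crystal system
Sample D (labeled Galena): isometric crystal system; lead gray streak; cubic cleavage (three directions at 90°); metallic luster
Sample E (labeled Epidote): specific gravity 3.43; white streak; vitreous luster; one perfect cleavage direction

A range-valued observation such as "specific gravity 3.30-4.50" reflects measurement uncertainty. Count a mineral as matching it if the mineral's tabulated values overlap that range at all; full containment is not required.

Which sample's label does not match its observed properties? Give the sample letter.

Sample A: every observation is compatible with the reference values for Garnet.
Sample B: one perfect cleavage direction is outside the reference for Sphalerite (cleavage six (dodecahedral)) — mislabeled.
Sample C: every observation is compatible with the reference values for Staurolite.
Sample D: every observation is compatible with the reference values for Galena.
Sample E: every observation is compatible with the reference values for Epidote.
The mislabeled specimen is B.

B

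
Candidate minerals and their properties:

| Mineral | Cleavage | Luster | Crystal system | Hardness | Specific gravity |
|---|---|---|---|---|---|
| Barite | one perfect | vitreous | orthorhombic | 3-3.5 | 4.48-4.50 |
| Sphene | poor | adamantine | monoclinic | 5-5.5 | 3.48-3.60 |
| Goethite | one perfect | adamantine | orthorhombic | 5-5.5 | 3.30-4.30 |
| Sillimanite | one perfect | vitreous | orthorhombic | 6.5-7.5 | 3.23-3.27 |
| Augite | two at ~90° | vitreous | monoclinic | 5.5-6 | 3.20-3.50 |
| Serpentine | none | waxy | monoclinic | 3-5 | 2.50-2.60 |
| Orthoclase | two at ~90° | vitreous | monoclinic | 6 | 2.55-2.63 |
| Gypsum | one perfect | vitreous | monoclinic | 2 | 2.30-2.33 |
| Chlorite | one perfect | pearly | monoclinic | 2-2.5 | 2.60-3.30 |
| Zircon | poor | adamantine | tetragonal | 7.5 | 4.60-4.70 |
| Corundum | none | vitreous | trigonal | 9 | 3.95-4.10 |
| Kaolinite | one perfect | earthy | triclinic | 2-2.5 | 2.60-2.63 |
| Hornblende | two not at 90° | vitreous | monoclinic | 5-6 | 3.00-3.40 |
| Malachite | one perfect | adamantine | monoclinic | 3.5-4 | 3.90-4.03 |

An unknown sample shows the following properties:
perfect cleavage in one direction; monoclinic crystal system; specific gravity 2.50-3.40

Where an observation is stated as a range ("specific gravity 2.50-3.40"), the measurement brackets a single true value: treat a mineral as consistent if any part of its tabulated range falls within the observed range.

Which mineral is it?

Perfect cleavage in one direction — Barite, Goethite, Sillimanite, Gypsum, Chlorite, Kaolinite, Malachite remain.
Monoclinic crystal system — leaves Gypsum, Chlorite, Malachite.
Specific gravity 2.50-3.40 — leaves Chlorite.
Only Chlorite satisfies all observations.

Chlorite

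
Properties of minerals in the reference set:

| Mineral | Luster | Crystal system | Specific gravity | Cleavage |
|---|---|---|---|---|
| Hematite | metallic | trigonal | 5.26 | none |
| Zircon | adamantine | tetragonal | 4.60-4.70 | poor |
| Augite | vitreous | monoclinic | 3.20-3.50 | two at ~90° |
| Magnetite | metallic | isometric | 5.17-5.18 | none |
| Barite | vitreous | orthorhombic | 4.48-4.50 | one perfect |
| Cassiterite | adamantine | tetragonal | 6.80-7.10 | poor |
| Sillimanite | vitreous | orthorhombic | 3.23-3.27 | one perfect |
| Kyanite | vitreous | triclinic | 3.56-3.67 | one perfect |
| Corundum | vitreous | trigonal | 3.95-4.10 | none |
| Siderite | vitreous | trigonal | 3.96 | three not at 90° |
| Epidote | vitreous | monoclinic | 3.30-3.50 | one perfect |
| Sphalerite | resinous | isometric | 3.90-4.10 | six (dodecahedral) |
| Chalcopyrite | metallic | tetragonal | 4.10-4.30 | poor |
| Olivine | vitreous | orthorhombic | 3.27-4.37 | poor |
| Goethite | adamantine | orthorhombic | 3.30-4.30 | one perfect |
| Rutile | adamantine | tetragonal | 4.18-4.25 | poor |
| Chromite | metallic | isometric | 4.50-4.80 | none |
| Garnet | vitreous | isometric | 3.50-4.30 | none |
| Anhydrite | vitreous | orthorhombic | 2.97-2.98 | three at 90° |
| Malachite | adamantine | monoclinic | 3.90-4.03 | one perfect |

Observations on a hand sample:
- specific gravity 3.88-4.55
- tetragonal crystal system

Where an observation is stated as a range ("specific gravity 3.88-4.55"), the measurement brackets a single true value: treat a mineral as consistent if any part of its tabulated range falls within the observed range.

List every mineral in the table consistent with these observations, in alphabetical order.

Specific gravity 3.88-4.55 — leaves Barite, Corundum, Siderite, Sphalerite, Chalcopyrite, Olivine, Goethite, Rutile, Chromite, Garnet, Malachite.
Tetragonal crystal system — Chalcopyrite, Rutile remain.
Consistent with every observation: Chalcopyrite, Rutile.

Chalcopyrite, Rutile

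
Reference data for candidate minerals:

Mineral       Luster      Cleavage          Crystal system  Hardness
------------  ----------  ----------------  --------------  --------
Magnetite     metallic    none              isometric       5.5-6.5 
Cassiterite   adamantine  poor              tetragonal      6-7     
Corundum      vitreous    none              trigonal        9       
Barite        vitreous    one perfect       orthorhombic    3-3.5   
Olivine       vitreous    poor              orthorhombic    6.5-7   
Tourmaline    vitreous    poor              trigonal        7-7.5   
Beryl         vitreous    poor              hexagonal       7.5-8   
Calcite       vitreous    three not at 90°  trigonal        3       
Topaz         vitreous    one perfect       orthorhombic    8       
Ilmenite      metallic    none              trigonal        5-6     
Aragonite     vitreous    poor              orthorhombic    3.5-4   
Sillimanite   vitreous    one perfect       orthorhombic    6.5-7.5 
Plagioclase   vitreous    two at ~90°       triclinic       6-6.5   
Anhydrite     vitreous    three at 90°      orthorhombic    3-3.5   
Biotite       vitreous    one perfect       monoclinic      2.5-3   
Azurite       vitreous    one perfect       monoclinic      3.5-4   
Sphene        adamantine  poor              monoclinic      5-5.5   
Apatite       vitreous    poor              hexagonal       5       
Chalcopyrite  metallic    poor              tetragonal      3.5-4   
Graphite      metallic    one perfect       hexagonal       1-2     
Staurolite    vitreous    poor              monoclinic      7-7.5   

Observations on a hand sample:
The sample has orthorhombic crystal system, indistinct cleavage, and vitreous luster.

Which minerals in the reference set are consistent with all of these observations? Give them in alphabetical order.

Aragonite, Olivine

Orthorhombic crystal system — only Barite, Olivine, Topaz, Aragonite, Sillimanite, Anhydrite remain.
Indistinct cleavage — Olivine, Aragonite remain.
Vitreous luster — every remaining candidate is consistent.
Consistent with every observation: Aragonite, Olivine.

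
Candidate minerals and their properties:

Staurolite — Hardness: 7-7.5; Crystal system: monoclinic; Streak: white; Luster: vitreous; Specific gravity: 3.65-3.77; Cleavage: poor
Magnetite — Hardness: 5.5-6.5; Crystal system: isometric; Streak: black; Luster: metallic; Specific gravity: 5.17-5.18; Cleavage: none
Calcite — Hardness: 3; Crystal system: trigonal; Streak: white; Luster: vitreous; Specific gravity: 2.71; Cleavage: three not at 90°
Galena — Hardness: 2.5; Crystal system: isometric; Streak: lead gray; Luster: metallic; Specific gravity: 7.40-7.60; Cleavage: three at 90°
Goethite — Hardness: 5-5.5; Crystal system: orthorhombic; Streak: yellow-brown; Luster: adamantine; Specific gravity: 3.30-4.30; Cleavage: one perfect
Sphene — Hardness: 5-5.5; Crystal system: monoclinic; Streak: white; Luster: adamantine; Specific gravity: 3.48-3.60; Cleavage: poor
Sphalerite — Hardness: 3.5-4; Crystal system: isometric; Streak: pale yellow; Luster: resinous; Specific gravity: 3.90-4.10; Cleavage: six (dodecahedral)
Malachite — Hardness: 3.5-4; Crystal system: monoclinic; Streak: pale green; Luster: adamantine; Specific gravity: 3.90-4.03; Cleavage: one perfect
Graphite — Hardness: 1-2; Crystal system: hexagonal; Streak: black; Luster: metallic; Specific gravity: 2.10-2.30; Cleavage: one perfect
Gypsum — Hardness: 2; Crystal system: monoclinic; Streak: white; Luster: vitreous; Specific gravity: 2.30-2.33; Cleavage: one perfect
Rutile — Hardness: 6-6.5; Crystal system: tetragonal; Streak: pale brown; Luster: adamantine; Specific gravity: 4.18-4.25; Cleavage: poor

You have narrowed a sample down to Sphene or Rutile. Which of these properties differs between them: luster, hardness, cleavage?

Luster: both adamantine — identical.
Hardness: Sphene 5-5.5, Rutile 6-6.5 — distinct.
Cleavage: both poor — identical.
Hardness is the diagnostic property here.

hardness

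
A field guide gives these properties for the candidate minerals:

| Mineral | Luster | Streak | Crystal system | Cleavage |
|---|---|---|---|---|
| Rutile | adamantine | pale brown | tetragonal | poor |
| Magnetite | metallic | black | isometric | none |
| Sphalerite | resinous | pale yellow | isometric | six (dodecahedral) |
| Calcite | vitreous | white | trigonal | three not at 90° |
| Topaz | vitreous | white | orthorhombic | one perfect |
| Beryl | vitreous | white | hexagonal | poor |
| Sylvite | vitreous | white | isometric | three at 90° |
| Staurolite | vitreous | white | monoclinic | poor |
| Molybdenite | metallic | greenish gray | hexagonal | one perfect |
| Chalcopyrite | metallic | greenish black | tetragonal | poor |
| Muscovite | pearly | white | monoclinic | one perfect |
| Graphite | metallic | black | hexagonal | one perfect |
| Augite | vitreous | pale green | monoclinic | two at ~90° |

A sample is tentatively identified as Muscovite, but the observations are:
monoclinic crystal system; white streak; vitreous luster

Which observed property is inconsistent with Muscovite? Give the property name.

Monoclinic crystal system: Muscovite has monoclinic system — agrees.
White streak: Muscovite has white streak — agrees.
Vitreous luster: Muscovite has pearly luster — inconsistent.
Everything matches except the luster.

luster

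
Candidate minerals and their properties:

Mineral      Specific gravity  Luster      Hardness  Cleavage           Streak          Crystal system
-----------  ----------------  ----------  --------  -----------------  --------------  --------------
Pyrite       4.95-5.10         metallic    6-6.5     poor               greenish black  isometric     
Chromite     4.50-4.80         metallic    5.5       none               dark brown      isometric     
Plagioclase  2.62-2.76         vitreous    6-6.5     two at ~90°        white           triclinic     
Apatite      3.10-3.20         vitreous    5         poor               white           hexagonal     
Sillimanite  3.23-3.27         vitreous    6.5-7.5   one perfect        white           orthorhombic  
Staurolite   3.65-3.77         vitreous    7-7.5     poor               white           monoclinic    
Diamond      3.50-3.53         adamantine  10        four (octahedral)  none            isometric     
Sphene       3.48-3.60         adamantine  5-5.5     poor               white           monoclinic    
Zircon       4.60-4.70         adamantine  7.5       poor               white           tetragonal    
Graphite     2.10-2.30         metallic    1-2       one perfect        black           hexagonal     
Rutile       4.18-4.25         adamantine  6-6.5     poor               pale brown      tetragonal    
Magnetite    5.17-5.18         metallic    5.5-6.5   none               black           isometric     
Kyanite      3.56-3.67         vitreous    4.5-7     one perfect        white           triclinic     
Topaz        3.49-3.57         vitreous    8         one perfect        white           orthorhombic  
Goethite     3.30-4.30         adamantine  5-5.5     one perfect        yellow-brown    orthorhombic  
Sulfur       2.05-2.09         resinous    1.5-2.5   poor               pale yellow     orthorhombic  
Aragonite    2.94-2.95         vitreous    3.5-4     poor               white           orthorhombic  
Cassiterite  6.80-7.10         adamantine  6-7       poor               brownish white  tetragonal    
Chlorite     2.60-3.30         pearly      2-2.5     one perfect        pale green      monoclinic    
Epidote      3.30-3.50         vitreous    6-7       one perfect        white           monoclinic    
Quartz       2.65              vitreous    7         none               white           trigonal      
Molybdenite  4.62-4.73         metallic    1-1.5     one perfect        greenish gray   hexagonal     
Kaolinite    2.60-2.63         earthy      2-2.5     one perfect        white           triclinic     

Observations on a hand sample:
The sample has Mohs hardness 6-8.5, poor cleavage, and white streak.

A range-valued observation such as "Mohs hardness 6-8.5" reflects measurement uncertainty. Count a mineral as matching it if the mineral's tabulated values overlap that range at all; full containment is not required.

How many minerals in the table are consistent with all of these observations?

Mohs hardness 6-8.5 — Pyrite, Plagioclase, Sillimanite, Staurolite, Zircon, Rutile, Magnetite, Kyanite, Topaz, Cassiterite, Epidote, Quartz remain.
Poor cleavage — only Pyrite, Staurolite, Zircon, Rutile, Cassiterite remain.
White streak — Staurolite, Zircon remain.
The minerals that satisfy all observations are Staurolite, Zircon.
That is 2 minerals.

2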